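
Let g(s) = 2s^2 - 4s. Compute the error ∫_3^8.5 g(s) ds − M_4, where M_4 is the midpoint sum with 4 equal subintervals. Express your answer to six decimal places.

1.733073

Exact integral: ∫_3^8.5 g(s) ds ≈ 264.91666667.
M_4 = 263.18359375.
Error ≈ 264.91666667 − 263.18359375 ≈ 1.733073.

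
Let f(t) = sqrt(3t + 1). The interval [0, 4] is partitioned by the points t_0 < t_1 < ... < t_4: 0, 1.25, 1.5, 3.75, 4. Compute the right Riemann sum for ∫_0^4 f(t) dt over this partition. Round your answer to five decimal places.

Subinterval widths: 1.25, 0.25, 2.25, 0.25.
Right endpoints: 1.25, 1.5, 3.75, 4.
f(1.25) ≈ 2.17945, f(1.5) ≈ 2.34521, f(3.75) ≈ 3.50000, f(4) ≈ 3.60555.
Sum = Σ Δt_i · f(t_i).
Sum ≈ 12.08700.

12.08700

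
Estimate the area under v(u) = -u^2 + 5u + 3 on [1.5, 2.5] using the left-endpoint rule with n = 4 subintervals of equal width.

8.78125

Δu = (2.5 − 1.5)/4 = 0.25.
Left endpoints: 1.5, 1.75, 2, 2.25.
v(1.5) = 8.25, v(1.75) = 8.6875, v(2) = 9, v(2.25) = 9.1875.
Sum = Δu · [v(1.5) + v(1.75) + v(2) + v(2.25)].
Sum = 8.78125.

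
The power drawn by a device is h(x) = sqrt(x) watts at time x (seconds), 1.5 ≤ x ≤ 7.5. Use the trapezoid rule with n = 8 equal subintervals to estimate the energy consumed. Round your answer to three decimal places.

Δx = (7.5 − 1.5)/8 = 0.75.
h(1.5) ≈ 1.225, h(2.25) ≈ 1.500, h(3) ≈ 1.732, h(3.75) ≈ 1.936, h(4.5) ≈ 2.121, h(5.25) ≈ 2.291, h(6) ≈ 2.449, h(6.75) ≈ 2.598, h(7.5) ≈ 2.739.
T_8 = (Δx/2)·[h(x_0) + 2h(x_1) + ... + 2h(x_{7}) + h(x_8)].
Sum ≈ 12.458.

12.458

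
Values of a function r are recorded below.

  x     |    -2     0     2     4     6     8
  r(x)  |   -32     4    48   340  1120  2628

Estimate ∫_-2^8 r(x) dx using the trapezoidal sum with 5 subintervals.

5620

Δx = 2.
T_5 = (2/2)·[(-32) + 2·4 + 2·48 + 2·340 + 2·1120 + 2628] = 5620.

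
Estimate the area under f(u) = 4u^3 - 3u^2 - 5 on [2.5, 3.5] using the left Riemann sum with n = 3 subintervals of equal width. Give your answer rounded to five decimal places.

64.19444

Δu = (3.5 − 2.5)/3 = 1/3.
Left endpoints: 2.5, 17/6, 19/6.
f(2.5) = 38.75, f(17/6) = 6685/108, f(19/6) = 9929/108.
Sum = Δu · [f(2.5) + f(17/6) + f(19/6)].
Sum ≈ 64.19444.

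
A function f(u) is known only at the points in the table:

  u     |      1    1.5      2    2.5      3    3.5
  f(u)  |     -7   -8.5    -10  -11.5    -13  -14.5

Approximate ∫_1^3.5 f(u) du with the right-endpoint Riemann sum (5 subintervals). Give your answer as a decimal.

Δu = 0.5.
Sum = 0.5·[(-8.5) + (-10) + (-11.5) + (-13) + (-14.5)] = -28.75.

-28.75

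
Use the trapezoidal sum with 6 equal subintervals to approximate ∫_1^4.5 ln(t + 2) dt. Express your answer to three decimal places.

5.366

Δt = (4.5 − 1)/6 = 7/12.
f(1) ≈ 1.099, f(19/12) ≈ 1.276, f(13/6) ≈ 1.427, f(2.75) ≈ 1.558, f(10/3) ≈ 1.674, f(47/12) ≈ 1.778, f(4.5) ≈ 1.872.
T_6 = (Δt/2)·[f(t_0) + 2f(t_1) + ... + 2f(t_{5}) + f(t_6)].
Sum ≈ 5.366.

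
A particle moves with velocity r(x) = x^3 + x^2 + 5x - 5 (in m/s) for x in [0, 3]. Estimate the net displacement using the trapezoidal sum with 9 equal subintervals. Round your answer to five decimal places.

Δx = (3 − 0)/9 = 1/3.
r(0) = -5, r(1/3) = -86/27, r(2/3) = -25/27, r(1) = 2, r(4/3) = 157/27, r(5/3) = 290/27, r(2) = 17, r(7/3) = 670/27, r(8/3) = 929/27, r(3) = 46.
T_9 = (Δx/2)·[r(x_0) + 2r(x_1) + ... + 2r(x_{8}) + r(x_9)].
Sum ≈ 37.05556.

37.05556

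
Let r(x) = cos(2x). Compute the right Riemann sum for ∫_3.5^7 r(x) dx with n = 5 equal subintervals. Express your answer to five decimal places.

-0.07738

Δx = (7 − 3.5)/5 = 0.7.
Right endpoints: 4.2, 4.9, 5.6, 6.3, 7.
r(4.2) ≈ -0.51929, r(4.9) ≈ -0.93043, r(5.6) ≈ 0.20300, r(6.3) ≈ 0.99943, r(7) ≈ 0.13674.
Sum = Δx · [r(4.2) + r(4.9) + r(5.6) + r(6.3) + r(7)].
Sum ≈ -0.07738.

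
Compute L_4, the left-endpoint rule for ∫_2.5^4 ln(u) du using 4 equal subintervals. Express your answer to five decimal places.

Δu = (4 − 2.5)/4 = 0.375.
Left endpoints: 2.5, 2.875, 3.25, 3.625.
f(2.5) ≈ 0.91629, f(2.875) ≈ 1.05605, f(3.25) ≈ 1.17865, f(3.625) ≈ 1.28785.
Sum = Δu · [f(2.5) + f(2.875) + f(3.25) + f(3.625)].
Sum ≈ 1.66457.

1.66457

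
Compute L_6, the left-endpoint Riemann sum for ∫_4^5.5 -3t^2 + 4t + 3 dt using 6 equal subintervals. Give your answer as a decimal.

Δt = (5.5 − 4)/6 = 0.25.
Left endpoints: 4, 4.25, 4.5, 4.75, 5, 5.25.
f(4) = -29, f(4.25) = -34.1875, f(4.5) = -39.75, f(4.75) = -45.6875, f(5) = -52, f(5.25) = -58.6875.
Sum = Δt · [f(4) + f(4.25) + f(4.5) + ...].
Sum = -64.828125.

-64.828125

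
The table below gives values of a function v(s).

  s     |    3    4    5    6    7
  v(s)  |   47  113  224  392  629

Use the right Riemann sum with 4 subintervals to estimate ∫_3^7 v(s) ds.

1358

Δs = 1.
Sum = 1·[113 + 224 + 392 + 629] = 1358.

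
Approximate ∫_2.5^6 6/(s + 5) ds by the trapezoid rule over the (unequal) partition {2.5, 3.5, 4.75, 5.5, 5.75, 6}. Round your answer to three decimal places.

2.303

Subinterval widths: 1, 1.25, 0.75, 0.25, 0.25.
f(2.5) = 0.8, f(3.5) = 12/17, f(4.75) = 8/13, f(5.5) = 4/7, f(5.75) = 24/43, f(6) = 6/11.
On each subinterval the trapezoid contributes (Δs_i/2)·[f(s_{i-1}) + f(s_i)].
Sum ≈ 2.303.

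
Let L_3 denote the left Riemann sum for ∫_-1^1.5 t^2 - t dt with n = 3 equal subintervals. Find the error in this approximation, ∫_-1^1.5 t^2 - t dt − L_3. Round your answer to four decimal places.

-0.8102

Exact integral: ∫_-1^1.5 f(t) dt ≈ 0.833333.
L_3 ≈ 1.643519.
Error ≈ 0.833333 − 1.643519 ≈ -0.8102.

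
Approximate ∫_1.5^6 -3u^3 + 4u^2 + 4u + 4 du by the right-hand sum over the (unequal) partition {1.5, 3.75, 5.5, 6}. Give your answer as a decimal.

Subinterval widths: 2.25, 1.75, 0.5.
Right endpoints: 3.75, 5.5, 6.
f(3.75) = -82.953125, f(5.5) = -352.125, f(6) = -476.
Sum = Σ Δu_i · f(u_i).
Sum = -1040.86328125.

-1040.86328125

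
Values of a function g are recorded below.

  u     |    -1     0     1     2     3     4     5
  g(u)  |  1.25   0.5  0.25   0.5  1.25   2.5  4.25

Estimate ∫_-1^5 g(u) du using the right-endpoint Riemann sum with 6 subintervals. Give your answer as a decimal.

Δu = 1.
Sum = 1·[0.5 + 0.25 + 0.5 + 1.25 + 2.5 + 4.25] = 9.25.

9.25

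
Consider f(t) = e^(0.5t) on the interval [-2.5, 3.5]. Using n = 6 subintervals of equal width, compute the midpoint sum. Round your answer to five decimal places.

10.82310

Δt = (3.5 − (-2.5))/6 = 1.
Midpoints: -2, -1, 0, 1, 2, 3.
f(-2) ≈ 0.36788, f(-1) ≈ 0.60653, f(0) ≈ 1.00000, f(1) ≈ 1.64872, f(2) ≈ 2.71828, f(3) ≈ 4.48169.
Sum = Δt · [f(-2) + f(-1) + f(0) + ...].
Sum ≈ 10.82310.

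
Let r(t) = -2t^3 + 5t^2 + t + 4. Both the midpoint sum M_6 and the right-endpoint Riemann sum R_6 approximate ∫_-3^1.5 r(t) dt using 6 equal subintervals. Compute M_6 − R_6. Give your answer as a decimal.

M_6 = 101.21484375.
R_6 = 73.4765625.
M_6 − R_6 = 27.73828125.

27.73828125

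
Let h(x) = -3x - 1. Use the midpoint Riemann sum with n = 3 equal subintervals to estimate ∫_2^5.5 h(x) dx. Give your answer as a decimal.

Δx = (5.5 − 2)/3 = 7/6.
Midpoints: 31/12, 3.75, 59/12.
h(31/12) = -8.75, h(3.75) = -12.25, h(59/12) = -15.75.
Sum = Δx · [h(31/12) + h(3.75) + h(59/12)].
Sum = -42.875.

-42.875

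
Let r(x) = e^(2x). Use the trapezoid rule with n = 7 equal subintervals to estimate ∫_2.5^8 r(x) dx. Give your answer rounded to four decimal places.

5321722.9751

Δx = (8 − 2.5)/7 = 11/14.
r(2.5) ≈ 148.4132, r(23/7) ≈ 714.3897, r(57/14) ≈ 3438.7288, r(34/7) ≈ 16552.3889, r(79/14) ≈ 79675.2507, r(45/7) ≈ 383518.3921, r(101/14) ≈ 1846073.3514, r(8) ≈ 8886110.5205.
T_7 = (Δx/2)·[r(x_0) + 2r(x_1) + ... + 2r(x_{6}) + r(x_7)].
Sum ≈ 5321722.9751.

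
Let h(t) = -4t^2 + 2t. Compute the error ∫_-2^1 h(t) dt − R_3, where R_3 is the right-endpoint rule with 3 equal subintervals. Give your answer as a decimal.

-7

Exact integral: ∫_-2^1 h(t) dt = -15.
R_3 = -8.
Error = -15 − (-8) = -7.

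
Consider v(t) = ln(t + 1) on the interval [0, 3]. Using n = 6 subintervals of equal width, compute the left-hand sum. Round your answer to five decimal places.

2.18314

Δt = (3 − 0)/6 = 0.5.
Left endpoints: 0, 0.5, 1, 1.5, 2, 2.5.
v(0) ≈ 0.00000, v(0.5) ≈ 0.40547, v(1) ≈ 0.69315, v(1.5) ≈ 0.91629, v(2) ≈ 1.09861, v(2.5) ≈ 1.25276.
Sum = Δt · [v(0) + v(0.5) + v(1) + ...].
Sum ≈ 2.18314.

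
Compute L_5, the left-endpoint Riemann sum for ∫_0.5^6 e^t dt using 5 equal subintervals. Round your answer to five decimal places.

Δt = (6 − 0.5)/5 = 1.1.
Left endpoints: 0.5, 1.6, 2.7, 3.8, 4.9.
f(0.5) ≈ 1.64872, f(1.6) ≈ 4.95303, f(2.7) ≈ 14.87973, f(3.8) ≈ 44.70118, f(4.9) ≈ 134.28978.
Sum = Δt · [f(0.5) + f(1.6) + f(2.7) + f(3.8) + f(4.9)].
Sum ≈ 220.51969.

220.51969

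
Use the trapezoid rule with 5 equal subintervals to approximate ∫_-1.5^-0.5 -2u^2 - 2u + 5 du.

4.82

Δu = (-0.5 − (-1.5))/5 = 0.2.
f(-1.5) = 3.5, f(-1.3) = 4.22, f(-1.1) = 4.78, f(-0.9) = 5.18, f(-0.7) = 5.42, f(-0.5) = 5.5.
T_5 = (Δu/2)·[f(u_0) + 2f(u_1) + ... + 2f(u_{4}) + f(u_5)].
Sum = 4.82.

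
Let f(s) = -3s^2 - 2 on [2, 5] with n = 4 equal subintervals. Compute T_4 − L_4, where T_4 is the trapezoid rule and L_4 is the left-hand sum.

-23.625

T_4 = -123.84375.
L_4 = -100.21875.
T_4 − L_4 = -23.625.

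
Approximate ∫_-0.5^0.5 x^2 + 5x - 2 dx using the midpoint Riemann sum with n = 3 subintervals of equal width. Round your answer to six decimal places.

-1.925926

Δx = (0.5 − (-0.5))/3 = 1/3.
Midpoints: -1/3, 0, 1/3.
f(-1/3) = -32/9, f(0) = -2, f(1/3) = -2/9.
Sum = Δx · [f(-1/3) + f(0) + f(1/3)].
Sum ≈ -1.925926.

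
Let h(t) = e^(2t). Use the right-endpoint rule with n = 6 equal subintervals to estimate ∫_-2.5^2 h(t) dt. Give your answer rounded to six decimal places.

Δt = (2 − (-2.5))/6 = 0.75.
Right endpoints: -1.75, -1, -0.25, 0.5, 1.25, 2.
h(-1.75) ≈ 0.030197, h(-1) ≈ 0.135335, h(-0.25) ≈ 0.606531, h(0.5) ≈ 2.718282, h(1.25) ≈ 12.182494, h(2) ≈ 54.598150.
Sum = Δt · [h(-1.75) + h(-1) + h(-0.25) + ...].
Sum ≈ 52.703242.

52.703242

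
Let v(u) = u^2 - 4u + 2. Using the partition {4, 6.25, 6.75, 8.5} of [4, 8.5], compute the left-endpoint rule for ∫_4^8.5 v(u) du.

48.515625

Subinterval widths: 2.25, 0.5, 1.75.
Left endpoints: 4, 6.25, 6.75.
v(4) = 2, v(6.25) = 16.0625, v(6.75) = 20.5625.
Sum = Σ Δu_i · v(u_i).
Sum = 48.515625.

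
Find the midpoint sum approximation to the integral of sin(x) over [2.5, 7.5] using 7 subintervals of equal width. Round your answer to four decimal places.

Δx = (7.5 − 2.5)/7 = 5/7.
Midpoints: 20/7, 25/7, 30/7, 5, 40/7, 45/7, 50/7.
f(20/7) ≈ 0.2806, f(25/7) ≈ -0.4167, f(30/7) ≈ -0.9103, f(5) ≈ -0.9589, f(40/7) ≈ -0.5387, f(45/7) ≈ 0.1449, f(50/7) ≈ 0.7576.
Sum = Δx · [f(20/7) + f(25/7) + f(30/7) + ...].
Sum ≈ -1.1725.

-1.1725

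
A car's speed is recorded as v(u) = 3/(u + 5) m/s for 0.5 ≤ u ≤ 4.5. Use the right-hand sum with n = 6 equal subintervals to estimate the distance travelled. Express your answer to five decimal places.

1.56551

Δu = (4.5 − 0.5)/6 = 2/3.
Right endpoints: 7/6, 11/6, 2.5, 19/6, 23/6, 4.5.
v(7/6) = 18/37, v(11/6) = 18/41, v(2.5) = 0.4, v(19/6) = 18/49, v(23/6) = 18/53, v(4.5) = 6/19.
Sum = Δu · [v(7/6) + v(11/6) + v(2.5) + ...].
Sum ≈ 1.56551.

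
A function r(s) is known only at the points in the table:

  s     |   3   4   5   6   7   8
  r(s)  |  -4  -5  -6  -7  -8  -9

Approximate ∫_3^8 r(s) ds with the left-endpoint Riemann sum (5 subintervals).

Δs = 1.
Sum = 1·[(-4) + (-5) + (-6) + (-7) + (-8)] = -30.

-30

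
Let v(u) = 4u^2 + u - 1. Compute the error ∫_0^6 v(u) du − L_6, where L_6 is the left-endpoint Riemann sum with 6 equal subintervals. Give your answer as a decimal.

71

Exact integral: ∫_0^6 v(u) du = 300.
L_6 = 229.
Error = 300 − 229 = 71.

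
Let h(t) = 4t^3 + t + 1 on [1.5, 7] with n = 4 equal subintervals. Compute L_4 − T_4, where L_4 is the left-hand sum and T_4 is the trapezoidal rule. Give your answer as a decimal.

L_4 = 1575.44921875.
T_4 = 2513.19921875.
L_4 − T_4 = -937.75.

-937.75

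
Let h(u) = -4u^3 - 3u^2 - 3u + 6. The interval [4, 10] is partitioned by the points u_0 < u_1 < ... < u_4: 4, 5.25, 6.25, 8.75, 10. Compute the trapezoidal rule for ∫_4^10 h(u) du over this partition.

Subinterval widths: 1.25, 1, 2.5, 1.25.
h(4) = -310, h(5.25) = -671.25, h(6.25) = -1106.5, h(8.75) = -2929.625, h(10) = -4324.
On each subinterval the trapezoid contributes (Δu_i/2)·[h(u_{i-1}) + h(u_i)].
Sum = -11080.828125.

-11080.828125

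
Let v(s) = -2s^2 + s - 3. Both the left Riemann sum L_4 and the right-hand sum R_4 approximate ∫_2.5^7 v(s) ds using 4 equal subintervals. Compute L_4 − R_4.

L_4 = -166.7109375.
R_4 = -257.8359375.
L_4 − R_4 = 91.125.

91.125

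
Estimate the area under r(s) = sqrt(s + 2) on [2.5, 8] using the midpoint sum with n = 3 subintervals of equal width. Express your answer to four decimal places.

14.7287

Δs = (8 − 2.5)/3 = 11/6.
Midpoints: 41/12, 5.25, 85/12.
r(41/12) ≈ 2.3274, r(5.25) ≈ 2.6926, r(85/12) ≈ 3.0139.
Sum = Δs · [r(41/12) + r(5.25) + r(85/12)].
Sum ≈ 14.7287.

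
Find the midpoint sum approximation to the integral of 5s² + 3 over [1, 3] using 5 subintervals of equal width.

49.2

Δs = (3 − 1)/5 = 0.4.
Midpoints: 1.2, 1.6, 2, 2.4, 2.8.
f(1.2) = 10.2, f(1.6) = 15.8, f(2) = 23, f(2.4) = 31.8, f(2.8) = 42.2.
Sum = Δs · [f(1.2) + f(1.6) + f(2) + f(2.4) + f(2.8)].
Sum = 49.2.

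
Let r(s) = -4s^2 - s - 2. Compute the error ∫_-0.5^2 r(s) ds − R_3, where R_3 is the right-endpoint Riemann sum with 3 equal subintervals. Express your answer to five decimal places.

Exact integral: ∫_-0.5^2 r(s) ds ≈ -17.7083333.
R_3 ≈ -26.1574074.
Error ≈ -17.7083333 − (-26.1574074) ≈ 8.44907.

8.44907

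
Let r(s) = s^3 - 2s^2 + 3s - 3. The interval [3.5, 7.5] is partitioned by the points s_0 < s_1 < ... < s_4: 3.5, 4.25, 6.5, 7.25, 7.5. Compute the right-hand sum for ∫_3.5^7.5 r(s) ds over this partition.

Subinterval widths: 0.75, 2.25, 0.75, 0.25.
Right endpoints: 4.25, 6.5, 7.25, 7.5.
r(4.25) = 50.390625, r(6.5) = 206.625, r(7.25) = 294.703125, r(7.5) = 328.875.
Sum = Σ Δs_i · r(s_i).
Sum = 805.9453125.

805.9453125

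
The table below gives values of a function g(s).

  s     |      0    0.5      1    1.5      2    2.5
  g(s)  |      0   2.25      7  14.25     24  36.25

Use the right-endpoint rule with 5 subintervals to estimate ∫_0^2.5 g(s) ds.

Δs = 0.5.
Sum = 0.5·[2.25 + 7 + 14.25 + 24 + 36.25] = 41.875.

41.875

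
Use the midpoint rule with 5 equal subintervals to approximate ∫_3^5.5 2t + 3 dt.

Δt = (5.5 − 3)/5 = 0.5.
Midpoints: 3.25, 3.75, 4.25, 4.75, 5.25.
f(3.25) = 9.5, f(3.75) = 10.5, f(4.25) = 11.5, f(4.75) = 12.5, f(5.25) = 13.5.
Sum = Δt · [f(3.25) + f(3.75) + f(4.25) + f(4.75) + f(5.25)].
Sum = 28.75.

28.75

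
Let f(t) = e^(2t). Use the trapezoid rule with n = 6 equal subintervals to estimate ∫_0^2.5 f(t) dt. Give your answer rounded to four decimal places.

Δt = (2.5 − 0)/6 = 5/12.
f(0) ≈ 1.0000, f(5/12) ≈ 2.3010, f(5/6) ≈ 5.2945, f(1.25) ≈ 12.1825, f(5/3) ≈ 28.0316, f(25/12) ≈ 64.5001, f(2.5) ≈ 148.4132.
T_6 = (Δt/2)·[f(t_0) + 2f(t_1) + ... + 2f(t_{5}) + f(t_6)].
Sum ≈ 77.9234.

77.9234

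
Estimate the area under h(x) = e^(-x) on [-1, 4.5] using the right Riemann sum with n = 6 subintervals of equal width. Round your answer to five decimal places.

1.65335

Δx = (4.5 − (-1))/6 = 11/12.
Right endpoints: -1/12, 5/6, 1.75, 8/3, 43/12, 4.5.
h(-1/12) ≈ 1.08690, h(5/6) ≈ 0.43460, h(1.75) ≈ 0.17377, h(8/3) ≈ 0.06948, h(43/12) ≈ 0.02778, h(4.5) ≈ 0.01111.
Sum = Δx · [h(-1/12) + h(5/6) + h(1.75) + ...].
Sum ≈ 1.65335.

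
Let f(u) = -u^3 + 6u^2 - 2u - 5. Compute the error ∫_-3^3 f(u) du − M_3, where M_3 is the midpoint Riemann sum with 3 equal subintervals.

Exact integral: ∫_-3^3 f(u) du = 78.
M_3 = 66.
Error = 78 − 66 = 12.

12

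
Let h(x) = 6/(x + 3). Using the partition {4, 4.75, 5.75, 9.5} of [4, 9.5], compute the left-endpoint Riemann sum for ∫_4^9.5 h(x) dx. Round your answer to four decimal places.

3.9885

Subinterval widths: 0.75, 1, 3.75.
Left endpoints: 4, 4.75, 5.75.
h(4) = 6/7, h(4.75) = 24/31, h(5.75) = 24/35.
Sum = Σ Δx_i · h(x_i).
Sum ≈ 3.9885.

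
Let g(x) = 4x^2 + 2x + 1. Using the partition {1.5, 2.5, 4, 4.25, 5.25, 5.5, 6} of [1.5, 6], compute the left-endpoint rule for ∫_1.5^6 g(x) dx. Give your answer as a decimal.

Subinterval widths: 1, 1.5, 0.25, 1, 0.25, 0.5.
Left endpoints: 1.5, 2.5, 4, 4.25, 5.25, 5.5.
g(1.5) = 13, g(2.5) = 31, g(4) = 73, g(4.25) = 81.75, g(5.25) = 121.75, g(5.5) = 133.
Sum = Σ Δx_i · g(x_i).
Sum = 256.4375.

256.4375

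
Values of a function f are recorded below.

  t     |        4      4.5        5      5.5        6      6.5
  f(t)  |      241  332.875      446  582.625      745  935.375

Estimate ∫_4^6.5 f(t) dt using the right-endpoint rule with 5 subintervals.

Δt = 0.5.
Sum = 0.5·[332.875 + 446 + 582.625 + 745 + 935.375] = 1520.9375.

1520.9375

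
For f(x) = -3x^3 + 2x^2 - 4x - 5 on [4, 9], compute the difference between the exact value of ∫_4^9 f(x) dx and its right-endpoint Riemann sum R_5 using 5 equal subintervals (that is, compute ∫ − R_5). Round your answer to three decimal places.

989.583

Exact integral: ∫_4^9 f(x) dx ≈ -4440.41667.
R_5 = -5430.
Error ≈ -4440.41667 − (-5430) ≈ 989.583.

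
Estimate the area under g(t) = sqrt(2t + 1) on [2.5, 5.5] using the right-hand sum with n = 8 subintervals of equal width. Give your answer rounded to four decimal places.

9.1463

Δt = (5.5 − 2.5)/8 = 0.375.
Right endpoints: 2.875, 3.25, 3.625, 4, 4.375, 4.75, 5.125, 5.5.
g(2.875) ≈ 2.5981, g(3.25) ≈ 2.7386, g(3.625) ≈ 2.8723, g(4) ≈ 3.0000, g(4.375) ≈ 3.1225, g(4.75) ≈ 3.2404, g(5.125) ≈ 3.3541, g(5.5) ≈ 3.4641.
Sum = Δt · [g(2.875) + g(3.25) + g(3.625) + ...].
Sum ≈ 9.1463.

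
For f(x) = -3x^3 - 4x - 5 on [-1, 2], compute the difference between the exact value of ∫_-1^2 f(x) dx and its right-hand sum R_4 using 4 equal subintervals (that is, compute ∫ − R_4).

15.890625

Exact integral: ∫_-1^2 f(x) dx = -32.25.
R_4 = -48.140625.
Error = -32.25 − (-48.140625) = 15.890625.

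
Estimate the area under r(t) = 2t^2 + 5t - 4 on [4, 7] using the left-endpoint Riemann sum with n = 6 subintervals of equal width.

236.5

Δt = (7 − 4)/6 = 0.5.
Left endpoints: 4, 4.5, 5, 5.5, 6, 6.5.
r(4) = 48, r(4.5) = 59, r(5) = 71, r(5.5) = 84, r(6) = 98, r(6.5) = 113.
Sum = Δt · [r(4) + r(4.5) + r(5) + ...].
Sum = 236.5.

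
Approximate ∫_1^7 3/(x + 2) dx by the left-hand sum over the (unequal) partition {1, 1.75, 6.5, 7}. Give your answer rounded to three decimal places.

4.726

Subinterval widths: 0.75, 4.75, 0.5.
Left endpoints: 1, 1.75, 6.5.
f(1) = 1, f(1.75) = 0.8, f(6.5) = 6/17.
Sum = Σ Δx_i · f(x_i).
Sum ≈ 4.726.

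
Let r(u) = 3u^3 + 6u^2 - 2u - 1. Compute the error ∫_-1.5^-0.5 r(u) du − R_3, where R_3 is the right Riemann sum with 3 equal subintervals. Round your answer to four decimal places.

Exact integral: ∫_-1.5^-0.5 r(u) du = 3.75.
R_3 ≈ 2.986111.
Error ≈ 3.75 − 2.986111 ≈ 0.7639.

0.7639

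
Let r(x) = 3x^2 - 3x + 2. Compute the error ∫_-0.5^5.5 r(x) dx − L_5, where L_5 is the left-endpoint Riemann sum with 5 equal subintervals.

38.88

Exact integral: ∫_-0.5^5.5 r(x) dx = 133.5.
L_5 = 94.62.
Error = 133.5 − 94.62 = 38.88.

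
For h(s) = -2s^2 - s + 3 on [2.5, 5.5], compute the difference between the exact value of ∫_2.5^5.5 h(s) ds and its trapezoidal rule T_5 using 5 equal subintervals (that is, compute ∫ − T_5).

Exact integral: ∫_2.5^5.5 h(s) ds = -103.5.
T_5 = -103.86.
Error = -103.5 − (-103.86) = 0.36.

0.36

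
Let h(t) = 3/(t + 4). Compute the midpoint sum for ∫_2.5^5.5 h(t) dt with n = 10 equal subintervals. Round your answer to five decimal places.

1.13833

Δt = (5.5 − 2.5)/10 = 0.3.
Midpoints: 2.65, 2.95, 3.25, 3.55, 3.85, 4.15, 4.45, 4.75, 5.05, 5.35.
h(2.65) = 60/133, h(2.95) = 60/139, h(3.25) = 12/29, h(3.55) = 60/151, h(3.85) = 60/157, h(4.15) = 60/163, h(4.45) = 60/169, h(4.75) = 12/35, h(5.05) = 60/181, h(5.35) = 60/187.
Sum = Δt · [h(2.65) + h(2.95) + h(3.25) + ...].
Sum ≈ 1.13833.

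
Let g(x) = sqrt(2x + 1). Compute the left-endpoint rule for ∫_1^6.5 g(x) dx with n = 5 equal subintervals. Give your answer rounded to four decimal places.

Δx = (6.5 − 1)/5 = 1.1.
Left endpoints: 1, 2.1, 3.2, 4.3, 5.4.
g(1) ≈ 1.7321, g(2.1) ≈ 2.2804, g(3.2) ≈ 2.7203, g(4.3) ≈ 3.0984, g(5.4) ≈ 3.4351.
Sum = Δx · [g(1) + g(2.1) + g(3.2) + g(4.3) + g(5.4)].
Sum ≈ 14.5928.

14.5928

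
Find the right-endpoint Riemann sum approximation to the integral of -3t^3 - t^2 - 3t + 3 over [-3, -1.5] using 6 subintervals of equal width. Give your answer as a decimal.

55.42578125

Δt = (-1.5 − (-3))/6 = 0.25.
Right endpoints: -2.75, -2.5, -2.25, -2, -1.75, -1.5.
f(-2.75) = 66.078125, f(-2.5) = 51.125, f(-2.25) = 38.859375, f(-2) = 29, f(-1.75) = 21.265625, f(-1.5) = 15.375.
Sum = Δt · [f(-2.75) + f(-2.5) + f(-2.25) + ...].
Sum = 55.42578125.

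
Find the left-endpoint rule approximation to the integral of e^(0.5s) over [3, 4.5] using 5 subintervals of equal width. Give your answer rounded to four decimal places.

9.2800

Δs = (4.5 − 3)/5 = 0.3.
Left endpoints: 3, 3.3, 3.6, 3.9, 4.2.
f(3) ≈ 4.4817, f(3.3) ≈ 5.2070, f(3.6) ≈ 6.0496, f(3.9) ≈ 7.0287, f(4.2) ≈ 8.1662.
Sum = Δs · [f(3) + f(3.3) + f(3.6) + f(3.9) + f(4.2)].
Sum ≈ 9.2800.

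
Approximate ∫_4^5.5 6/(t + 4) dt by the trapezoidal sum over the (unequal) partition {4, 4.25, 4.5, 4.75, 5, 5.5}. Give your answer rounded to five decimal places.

1.03136

Subinterval widths: 0.25, 0.25, 0.25, 0.25, 0.5.
f(4) = 0.75, f(4.25) = 8/11, f(4.5) = 12/17, f(4.75) = 24/35, f(5) = 2/3, f(5.5) = 12/19.
On each subinterval the trapezoid contributes (Δt_i/2)·[f(t_{i-1}) + f(t_i)].
Sum ≈ 1.03136.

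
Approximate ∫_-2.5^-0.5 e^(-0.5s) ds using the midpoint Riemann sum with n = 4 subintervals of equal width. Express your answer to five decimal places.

4.40116

Δs = (-0.5 − (-2.5))/4 = 0.5.
Midpoints: -2.25, -1.75, -1.25, -0.75.
f(-2.25) ≈ 3.08022, f(-1.75) ≈ 2.39888, f(-1.25) ≈ 1.86825, f(-0.75) ≈ 1.45499.
Sum = Δs · [f(-2.25) + f(-1.75) + f(-1.25) + f(-0.75)].
Sum ≈ 4.40116.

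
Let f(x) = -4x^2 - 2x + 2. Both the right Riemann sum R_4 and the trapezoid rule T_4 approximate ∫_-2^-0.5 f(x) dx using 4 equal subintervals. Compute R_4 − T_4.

2.25

R_4 = -1.640625.
T_4 = -3.890625.
R_4 − T_4 = 2.25.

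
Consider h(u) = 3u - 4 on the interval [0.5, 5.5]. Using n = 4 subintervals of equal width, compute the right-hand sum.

34.375

Δu = (5.5 − 0.5)/4 = 1.25.
Right endpoints: 1.75, 3, 4.25, 5.5.
h(1.75) = 1.25, h(3) = 5, h(4.25) = 8.75, h(5.5) = 12.5.
Sum = Δu · [h(1.75) + h(3) + h(4.25) + h(5.5)].
Sum = 34.375.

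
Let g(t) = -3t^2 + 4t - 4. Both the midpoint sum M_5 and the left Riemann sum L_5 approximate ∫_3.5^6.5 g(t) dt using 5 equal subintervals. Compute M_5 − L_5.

-22.59

M_5 = -183.48.
L_5 = -160.89.
M_5 − L_5 = -22.59.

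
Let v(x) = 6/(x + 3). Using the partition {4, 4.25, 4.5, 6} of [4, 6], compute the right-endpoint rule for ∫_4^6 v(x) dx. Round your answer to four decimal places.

1.4069

Subinterval widths: 0.25, 0.25, 1.5.
Right endpoints: 4.25, 4.5, 6.
v(4.25) = 24/29, v(4.5) = 0.8, v(6) = 2/3.
Sum = Σ Δx_i · v(x_i).
Sum ≈ 1.4069.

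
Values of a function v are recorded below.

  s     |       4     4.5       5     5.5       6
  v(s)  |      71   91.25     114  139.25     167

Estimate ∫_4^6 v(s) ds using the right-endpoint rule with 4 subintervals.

255.75

Δs = 0.5.
Sum = 0.5·[91.25 + 114 + 139.25 + 167] = 255.75.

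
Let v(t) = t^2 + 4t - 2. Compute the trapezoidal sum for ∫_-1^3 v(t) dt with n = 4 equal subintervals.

Δt = (3 − (-1))/4 = 1.
v(-1) = -5, v(0) = -2, v(1) = 3, v(2) = 10, v(3) = 19.
T_4 = (Δt/2)·[v(t_0) + 2v(t_1) + 2v(t_2) + 2v(t_3) + v(t_4)].
Sum = 18.

18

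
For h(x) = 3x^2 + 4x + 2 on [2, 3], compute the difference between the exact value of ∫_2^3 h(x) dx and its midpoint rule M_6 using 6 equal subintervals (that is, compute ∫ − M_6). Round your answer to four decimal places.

0.0069

Exact integral: ∫_2^3 h(x) dx = 31.
M_6 ≈ 30.993056.
Error ≈ 31 − 30.993056 ≈ 0.0069.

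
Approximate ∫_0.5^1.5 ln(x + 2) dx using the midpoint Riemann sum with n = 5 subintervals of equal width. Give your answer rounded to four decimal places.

Δx = (1.5 − 0.5)/5 = 0.2.
Midpoints: 0.6, 0.8, 1, 1.2, 1.4.
f(0.6) ≈ 0.9555, f(0.8) ≈ 1.0296, f(1) ≈ 1.0986, f(1.2) ≈ 1.1632, f(1.4) ≈ 1.2238.
Sum = Δx · [f(0.6) + f(0.8) + f(1) + f(1.2) + f(1.4)].
Sum ≈ 1.0941.

1.0941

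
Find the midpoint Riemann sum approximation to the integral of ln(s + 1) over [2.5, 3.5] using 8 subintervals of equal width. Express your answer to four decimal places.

1.3837

Δs = (3.5 − 2.5)/8 = 0.125.
Midpoints: 2.5625, 2.6875, 2.8125, 2.9375, 3.0625, 3.1875, 3.3125, 3.4375.
f(2.5625) ≈ 1.2705, f(2.6875) ≈ 1.3049, f(2.8125) ≈ 1.3383, f(2.9375) ≈ 1.3705, f(3.0625) ≈ 1.4018, f(3.1875) ≈ 1.4321, f(3.3125) ≈ 1.4615, f(3.4375) ≈ 1.4901.
Sum = Δs · [f(2.5625) + f(2.6875) + f(2.8125) + ...].
Sum ≈ 1.3837.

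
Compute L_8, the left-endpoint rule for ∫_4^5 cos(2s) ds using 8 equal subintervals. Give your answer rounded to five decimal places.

Δs = (5 − 4)/8 = 0.125.
Left endpoints: 4, 4.125, 4.25, 4.375, 4.5, 4.625, 4.75, 4.875.
f(4) ≈ -0.14550, f(4.125) ≈ -0.38575, f(4.25) ≈ -0.60201, f(4.375) ≈ -0.78085, f(4.5) ≈ -0.91113, f(4.625) ≈ -0.98477, f(4.75) ≈ -0.99717, f(4.875) ≈ -0.94758.
Sum = Δs · [f(4) + f(4.125) + f(4.25) + ...].
Sum ≈ -0.71934.

-0.71934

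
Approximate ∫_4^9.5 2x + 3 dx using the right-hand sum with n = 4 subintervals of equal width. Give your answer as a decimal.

Δx = (9.5 − 4)/4 = 1.375.
Right endpoints: 5.375, 6.75, 8.125, 9.5.
f(5.375) = 13.75, f(6.75) = 16.5, f(8.125) = 19.25, f(9.5) = 22.
Sum = Δx · [f(5.375) + f(6.75) + f(8.125) + f(9.5)].
Sum = 98.3125.

98.3125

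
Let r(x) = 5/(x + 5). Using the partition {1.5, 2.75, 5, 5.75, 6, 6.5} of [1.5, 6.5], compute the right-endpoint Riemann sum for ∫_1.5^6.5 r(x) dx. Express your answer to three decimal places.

2.611

Subinterval widths: 1.25, 2.25, 0.75, 0.25, 0.5.
Right endpoints: 2.75, 5, 5.75, 6, 6.5.
r(2.75) = 20/31, r(5) = 0.5, r(5.75) = 20/43, r(6) = 5/11, r(6.5) = 10/23.
Sum = Σ Δx_i · r(x_i).
Sum ≈ 2.611.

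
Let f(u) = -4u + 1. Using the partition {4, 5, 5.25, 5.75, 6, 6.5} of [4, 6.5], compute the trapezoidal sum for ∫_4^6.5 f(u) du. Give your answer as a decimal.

Subinterval widths: 1, 0.25, 0.5, 0.25, 0.5.
f(4) = -15, f(5) = -19, f(5.25) = -20, f(5.75) = -22, f(6) = -23, f(6.5) = -25.
On each subinterval the trapezoid contributes (Δu_i/2)·[f(u_{i-1}) + f(u_i)].
Sum = -50.

-50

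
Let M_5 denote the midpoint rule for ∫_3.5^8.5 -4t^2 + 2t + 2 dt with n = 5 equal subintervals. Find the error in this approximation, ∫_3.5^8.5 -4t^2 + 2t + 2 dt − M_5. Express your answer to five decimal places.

-1.66667

Exact integral: ∫_3.5^8.5 f(t) dt ≈ -691.6666667.
M_5 = -690.
Error ≈ -691.6666667 − (-690) ≈ -1.66667.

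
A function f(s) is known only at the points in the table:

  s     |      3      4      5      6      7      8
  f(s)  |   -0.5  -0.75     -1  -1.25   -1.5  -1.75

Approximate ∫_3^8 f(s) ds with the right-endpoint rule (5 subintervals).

-6.25

Δs = 1.
Sum = 1·[(-0.75) + (-1) + (-1.25) + (-1.5) + (-1.75)] = -6.25.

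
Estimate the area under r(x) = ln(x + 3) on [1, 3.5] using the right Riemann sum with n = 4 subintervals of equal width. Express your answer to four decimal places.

4.2701

Δx = (3.5 − 1)/4 = 0.625.
Right endpoints: 1.625, 2.25, 2.875, 3.5.
r(1.625) ≈ 1.5315, r(2.25) ≈ 1.6582, r(2.875) ≈ 1.7707, r(3.5) ≈ 1.8718.
Sum = Δx · [r(1.625) + r(2.25) + r(2.875) + r(3.5)].
Sum ≈ 4.2701.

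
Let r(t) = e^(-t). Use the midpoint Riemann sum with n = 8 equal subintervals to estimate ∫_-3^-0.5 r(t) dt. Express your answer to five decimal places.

18.36201

Δt = (-0.5 − (-3))/8 = 0.3125.
Midpoints: -2.84375, -2.53125, -2.21875, -1.90625, -1.59375, -1.28125, -0.96875, -0.65625.
r(-2.84375) ≈ 17.18007, r(-2.53125) ≈ 12.56921, r(-2.21875) ≈ 9.19583, r(-1.90625) ≈ 6.72781, r(-1.59375) ≈ 4.92217, r(-1.28125) ≈ 3.60114, r(-0.96875) ≈ 2.63465, r(-0.65625) ≈ 1.92755.
Sum = Δt · [r(-2.84375) + r(-2.53125) + r(-2.21875) + ...].
Sum ≈ 18.36201.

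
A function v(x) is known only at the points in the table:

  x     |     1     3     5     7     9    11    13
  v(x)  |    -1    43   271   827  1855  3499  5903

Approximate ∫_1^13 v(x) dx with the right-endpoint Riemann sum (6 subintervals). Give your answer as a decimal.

24796

Δx = 2.
Sum = 2·[43 + 271 + 827 + 1855 + 3499 + 5903] = 24796.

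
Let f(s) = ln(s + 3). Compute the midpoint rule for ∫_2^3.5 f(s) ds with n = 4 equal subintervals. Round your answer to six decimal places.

Δs = (3.5 − 2)/4 = 0.375.
Midpoints: 2.1875, 2.5625, 2.9375, 3.3125.
f(2.1875) ≈ 1.646252, f(2.5625) ≈ 1.716048, f(2.9375) ≈ 1.781288, f(3.3125) ≈ 1.842532.
Sum = Δs · [f(2.1875) + f(2.5625) + f(2.9375) + f(3.3125)].
Sum ≈ 2.619795.

2.619795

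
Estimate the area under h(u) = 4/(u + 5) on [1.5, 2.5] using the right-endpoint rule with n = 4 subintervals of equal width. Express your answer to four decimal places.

Δu = (2.5 − 1.5)/4 = 0.25.
Right endpoints: 1.75, 2, 2.25, 2.5.
h(1.75) = 16/27, h(2) = 4/7, h(2.25) = 16/29, h(2.5) = 8/15.
Sum = Δu · [h(1.75) + h(2) + h(2.25) + h(2.5)].
Sum ≈ 0.5623.

0.5623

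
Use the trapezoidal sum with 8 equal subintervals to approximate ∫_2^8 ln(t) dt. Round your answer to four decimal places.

9.2318

Δt = (8 − 2)/8 = 0.75.
f(2) ≈ 0.6931, f(2.75) ≈ 1.0116, f(3.5) ≈ 1.2528, f(4.25) ≈ 1.4469, f(5) ≈ 1.6094, f(5.75) ≈ 1.7492, f(6.5) ≈ 1.8718, f(7.25) ≈ 1.9810, f(8) ≈ 2.0794.
T_8 = (Δt/2)·[f(t_0) + 2f(t_1) + ... + 2f(t_{7}) + f(t_8)].
Sum ≈ 9.2318.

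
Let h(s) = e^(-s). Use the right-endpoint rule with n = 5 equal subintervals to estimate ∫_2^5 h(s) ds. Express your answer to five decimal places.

Δs = (5 − 2)/5 = 0.6.
Right endpoints: 2.6, 3.2, 3.8, 4.4, 5.
h(2.6) ≈ 0.07427, h(3.2) ≈ 0.04076, h(3.8) ≈ 0.02237, h(4.4) ≈ 0.01228, h(5) ≈ 0.00674.
Sum = Δs · [h(2.6) + h(3.2) + h(3.8) + h(4.4) + h(5)].
Sum ≈ 0.09385.

0.09385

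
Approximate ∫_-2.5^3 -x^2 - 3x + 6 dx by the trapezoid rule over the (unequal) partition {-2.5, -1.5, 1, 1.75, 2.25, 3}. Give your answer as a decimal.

Subinterval widths: 1, 2.5, 0.75, 0.5, 0.75.
f(-2.5) = 7.25, f(-1.5) = 8.25, f(1) = 2, f(1.75) = -2.3125, f(2.25) = -5.8125, f(3) = -12.
On each subinterval the trapezoid contributes (Δx_i/2)·[f(x_{i-1}) + f(x_i)].
Sum = 11.734375.

11.734375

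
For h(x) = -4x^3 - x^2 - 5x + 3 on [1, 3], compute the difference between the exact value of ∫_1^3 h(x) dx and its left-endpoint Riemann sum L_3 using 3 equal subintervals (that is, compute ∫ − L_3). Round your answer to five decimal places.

-36.96296

Exact integral: ∫_1^3 h(x) dx ≈ -102.6666667.
L_3 ≈ -65.7037037.
Error ≈ -102.6666667 − (-65.7037037) ≈ -36.96296.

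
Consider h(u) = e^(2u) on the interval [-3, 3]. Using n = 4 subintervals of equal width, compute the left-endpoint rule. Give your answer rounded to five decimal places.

31.70670

Δu = (3 − (-3))/4 = 1.5.
Left endpoints: -3, -1.5, 0, 1.5.
h(-3) ≈ 0.00248, h(-1.5) ≈ 0.04979, h(0) ≈ 1.00000, h(1.5) ≈ 20.08554.
Sum = Δu · [h(-3) + h(-1.5) + h(0) + h(1.5)].
Sum ≈ 31.70670.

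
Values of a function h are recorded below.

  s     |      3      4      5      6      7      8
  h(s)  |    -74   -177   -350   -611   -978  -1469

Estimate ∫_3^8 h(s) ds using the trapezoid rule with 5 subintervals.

-2887.5

Δs = 1.
T_5 = (1/2)·[(-74) + 2·(-177) + 2·(-350) + 2·(-611) + 2·(-978) + (-1469)] = -2887.5.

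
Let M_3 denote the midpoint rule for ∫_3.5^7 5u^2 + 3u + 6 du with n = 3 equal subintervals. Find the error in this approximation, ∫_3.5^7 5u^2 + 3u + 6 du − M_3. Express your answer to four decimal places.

1.9850

Exact integral: ∫_3.5^7 f(u) du ≈ 576.333333.
M_3 ≈ 574.348380.
Error ≈ 576.333333 − 574.348380 ≈ 1.9850.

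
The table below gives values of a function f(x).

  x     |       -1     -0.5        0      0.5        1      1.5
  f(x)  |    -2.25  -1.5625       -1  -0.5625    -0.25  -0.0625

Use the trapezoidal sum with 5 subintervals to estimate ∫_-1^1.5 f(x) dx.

-2.265625

Δx = 0.5.
T_5 = (0.5/2)·[(-2.25) + 2·(-1.5625) + 2·(-1) + 2·(-0.5625) + 2·(-0.25) + (-0.0625)] = -2.265625.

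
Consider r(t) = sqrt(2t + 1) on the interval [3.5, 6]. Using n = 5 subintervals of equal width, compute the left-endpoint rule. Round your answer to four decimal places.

7.8857

Δt = (6 − 3.5)/5 = 0.5.
Left endpoints: 3.5, 4, 4.5, 5, 5.5.
r(3.5) ≈ 2.8284, r(4) ≈ 3.0000, r(4.5) ≈ 3.1623, r(5) ≈ 3.3166, r(5.5) ≈ 3.4641.
Sum = Δt · [r(3.5) + r(4) + r(4.5) + r(5) + r(5.5)].
Sum ≈ 7.8857.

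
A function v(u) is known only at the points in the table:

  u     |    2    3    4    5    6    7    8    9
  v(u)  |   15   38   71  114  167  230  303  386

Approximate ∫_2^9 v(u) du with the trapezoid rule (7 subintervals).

1123.5

Δu = 1.
T_7 = (1/2)·[15 + 2·38 + 2·71 + 2·114 + 2·167 + 2·230 + 2·303 + 386] = 1123.5.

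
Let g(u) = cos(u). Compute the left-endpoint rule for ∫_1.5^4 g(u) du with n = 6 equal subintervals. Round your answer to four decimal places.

Δu = (4 − 1.5)/6 = 5/12.
Left endpoints: 1.5, 23/12, 7/3, 2.75, 19/6, 43/12.
g(1.5) ≈ 0.0707, g(23/12) ≈ -0.3390, g(7/3) ≈ -0.6908, g(2.75) ≈ -0.9243, g(19/6) ≈ -0.9997, g(43/12) ≈ -0.9040.
Sum = Δu · [g(1.5) + g(23/12) + g(7/3) + ...].
Sum ≈ -1.5779.

-1.5779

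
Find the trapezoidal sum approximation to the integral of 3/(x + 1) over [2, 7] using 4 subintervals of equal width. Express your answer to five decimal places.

2.97910

Δx = (7 − 2)/4 = 1.25.
f(2) = 1, f(3.25) = 12/17, f(4.5) = 6/11, f(5.75) = 4/9, f(7) = 0.375.
T_4 = (Δx/2)·[f(x_0) + 2f(x_1) + 2f(x_2) + 2f(x_3) + f(x_4)].
Sum ≈ 2.97910.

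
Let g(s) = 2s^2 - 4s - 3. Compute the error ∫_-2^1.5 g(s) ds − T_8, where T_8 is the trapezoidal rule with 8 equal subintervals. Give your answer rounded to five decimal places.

-0.22331

Exact integral: ∫_-2^1.5 g(s) ds ≈ 0.5833333.
T_8 ≈ 0.8066406.
Error ≈ 0.5833333 − 0.8066406 ≈ -0.22331.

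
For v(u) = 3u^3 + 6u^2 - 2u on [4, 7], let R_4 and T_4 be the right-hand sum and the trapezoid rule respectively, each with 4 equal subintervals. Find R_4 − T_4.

R_4 = 2535.234375.
T_4 = 2149.359375.
R_4 − T_4 = 385.875.

385.875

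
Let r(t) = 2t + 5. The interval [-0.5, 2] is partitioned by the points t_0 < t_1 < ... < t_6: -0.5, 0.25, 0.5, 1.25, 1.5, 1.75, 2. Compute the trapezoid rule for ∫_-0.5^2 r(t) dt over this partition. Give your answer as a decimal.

16.25

Subinterval widths: 0.75, 0.25, 0.75, 0.25, 0.25, 0.25.
r(-0.5) = 4, r(0.25) = 5.5, r(0.5) = 6, r(1.25) = 7.5, r(1.5) = 8, r(1.75) = 8.5, r(2) = 9.
On each subinterval the trapezoid contributes (Δt_i/2)·[r(t_{i-1}) + r(t_i)].
Sum = 16.25.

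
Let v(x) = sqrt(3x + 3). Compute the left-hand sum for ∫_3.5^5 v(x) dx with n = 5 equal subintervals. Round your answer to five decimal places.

Δx = (5 − 3.5)/5 = 0.3.
Left endpoints: 3.5, 3.8, 4.1, 4.4, 4.7.
v(3.5) ≈ 3.67423, v(3.8) ≈ 3.79473, v(4.1) ≈ 3.91152, v(4.4) ≈ 4.02492, v(4.7) ≈ 4.13521.
Sum = Δx · [v(3.5) + v(3.8) + v(4.1) + v(4.4) + v(4.7)].
Sum ≈ 5.86219.

5.86219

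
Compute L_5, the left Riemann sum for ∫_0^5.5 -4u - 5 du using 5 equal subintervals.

-75.9

Δu = (5.5 − 0)/5 = 1.1.
Left endpoints: 0, 1.1, 2.2, 3.3, 4.4.
f(0) = -5, f(1.1) = -9.4, f(2.2) = -13.8, f(3.3) = -18.2, f(4.4) = -22.6.
Sum = Δu · [f(0) + f(1.1) + f(2.2) + f(3.3) + f(4.4)].
Sum = -75.9.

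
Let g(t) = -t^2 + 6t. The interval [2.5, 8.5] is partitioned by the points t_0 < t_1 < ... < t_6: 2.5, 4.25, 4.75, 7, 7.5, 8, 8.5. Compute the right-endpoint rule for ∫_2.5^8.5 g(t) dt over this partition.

Subinterval widths: 1.75, 0.5, 2.25, 0.5, 0.5, 0.5.
Right endpoints: 4.25, 4.75, 7, 7.5, 8, 8.5.
g(4.25) = 7.4375, g(4.75) = 5.9375, g(7) = -7, g(7.5) = -11.25, g(8) = -16, g(8.5) = -21.25.
Sum = Σ Δt_i · g(t_i).
Sum = -24.015625.

-24.015625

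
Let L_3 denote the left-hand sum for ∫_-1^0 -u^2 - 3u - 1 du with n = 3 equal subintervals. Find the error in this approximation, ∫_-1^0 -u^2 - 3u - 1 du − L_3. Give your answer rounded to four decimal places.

-0.3148

Exact integral: ∫_-1^0 f(u) du ≈ 0.166667.
L_3 ≈ 0.481481.
Error ≈ 0.166667 − 0.481481 ≈ -0.3148.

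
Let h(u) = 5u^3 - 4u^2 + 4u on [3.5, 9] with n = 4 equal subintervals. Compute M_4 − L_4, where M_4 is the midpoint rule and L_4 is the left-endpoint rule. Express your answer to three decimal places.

M_4 ≈ 7158.56689.
L_4 ≈ 5207.26465.
M_4 − L_4 ≈ 1951.302.

1951.302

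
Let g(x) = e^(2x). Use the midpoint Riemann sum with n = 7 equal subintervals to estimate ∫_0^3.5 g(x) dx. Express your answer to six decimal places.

Δx = (3.5 − 0)/7 = 0.5.
Midpoints: 0.25, 0.75, 1.25, 1.75, 2.25, 2.75, 3.25.
g(0.25) ≈ 1.648721, g(0.75) ≈ 4.481689, g(1.25) ≈ 12.182494, g(1.75) ≈ 33.115452, g(2.25) ≈ 90.017131, g(2.75) ≈ 244.691932, g(3.25) ≈ 665.141633.
Sum = Δx · [g(0.25) + g(0.75) + g(1.25) + ...].
Sum ≈ 525.639526.

525.639526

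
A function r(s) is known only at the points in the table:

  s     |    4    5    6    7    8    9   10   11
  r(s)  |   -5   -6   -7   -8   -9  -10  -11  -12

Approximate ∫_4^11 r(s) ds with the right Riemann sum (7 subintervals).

Δs = 1.
Sum = 1·[(-6) + (-7) + (-8) + (-9) + (-10) + (-11) + (-12)] = -63.

-63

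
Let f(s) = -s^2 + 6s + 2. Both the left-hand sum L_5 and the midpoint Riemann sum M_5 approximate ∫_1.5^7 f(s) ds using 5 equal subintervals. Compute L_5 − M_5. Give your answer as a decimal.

5.89875

L_5 = 44.495.
M_5 = 38.59625.
L_5 − M_5 = 5.89875.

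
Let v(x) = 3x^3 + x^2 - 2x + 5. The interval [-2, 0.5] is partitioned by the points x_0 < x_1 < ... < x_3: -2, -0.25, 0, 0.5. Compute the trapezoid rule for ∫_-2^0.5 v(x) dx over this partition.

Subinterval widths: 1.75, 0.25, 0.5.
v(-2) = -11, v(-0.25) = 5.515625, v(0) = 5, v(0.5) = 4.625.
On each subinterval the trapezoid contributes (Δx_i/2)·[v(x_{i-1}) + v(x_i)].
Sum = -1.078125.

-1.078125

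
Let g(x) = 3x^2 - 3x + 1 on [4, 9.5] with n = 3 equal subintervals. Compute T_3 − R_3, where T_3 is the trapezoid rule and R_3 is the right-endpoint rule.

T_3 ≈ 696.743056.
R_3 ≈ 885.805556.
T_3 − R_3 = -189.0625.

-189.0625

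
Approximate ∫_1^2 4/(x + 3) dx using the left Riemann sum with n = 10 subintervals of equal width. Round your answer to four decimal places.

0.9026

Δx = (2 − 1)/10 = 0.1.
Left endpoints: 1, 1.1, 1.2, 1.3, 1.4, 1.5, 1.6, 1.7, 1.8, 1.9.
f(1) = 1, f(1.1) = 40/41, f(1.2) = 20/21, f(1.3) = 40/43, f(1.4) = 10/11, f(1.5) = 8/9, f(1.6) = 20/23, f(1.7) = 40/47, f(1.8) = 5/6, f(1.9) = 40/49.
Sum = Δx · [f(1) + f(1.1) + f(1.2) + ...].
Sum ≈ 0.9026.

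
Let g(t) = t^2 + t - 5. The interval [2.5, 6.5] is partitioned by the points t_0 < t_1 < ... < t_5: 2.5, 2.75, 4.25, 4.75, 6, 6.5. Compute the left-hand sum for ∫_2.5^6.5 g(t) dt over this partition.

Subinterval widths: 0.25, 1.5, 0.5, 1.25, 0.5.
Left endpoints: 2.5, 2.75, 4.25, 4.75, 6.
g(2.5) = 3.75, g(2.75) = 5.3125, g(4.25) = 17.3125, g(4.75) = 22.3125, g(6) = 37.
Sum = Σ Δt_i · g(t_i).
Sum = 63.953125.

63.953125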